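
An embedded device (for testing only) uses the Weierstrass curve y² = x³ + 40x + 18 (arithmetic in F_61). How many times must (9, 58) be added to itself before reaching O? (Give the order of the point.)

3

2P: tangent at (9, 58): λ = (3·9² + 40)/(2·58) ≡ 39/55. 55⁻¹ ≡ 10 (mod 61), so λ ≡ 39·10 ≡ 24.
  x = λ² - 9 - 9 = 576 - 18 ≡ 9; y = λ·(9 - 9) - 58 ≡ 3. → (9, 3)
3P: (9, 3) + (9, 58): same x and y₁ ≡ -y₂, so the sum is O.
3P = O, so the order is 3.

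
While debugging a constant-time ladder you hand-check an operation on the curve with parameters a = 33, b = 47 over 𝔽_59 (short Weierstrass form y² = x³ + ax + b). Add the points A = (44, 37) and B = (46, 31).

(37, 1)

(44, 37) + (46, 31). λ = (31 - 37)/(46 - 44) ≡ 53/2 mod 59. 2⁻¹ ≡ 30 (mod 59), so λ ≡ 56.
  x = λ² - 44 - 46 = 3136 - 90 ≡ 37; y = λ·(44 - 37) - 37 ≡ 1. → (37, 1)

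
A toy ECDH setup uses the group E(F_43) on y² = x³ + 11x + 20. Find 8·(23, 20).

(22, 26)

Write P = (23, 20).
Repeated addition: build up to 8P.
2P: tangent at (23, 20): λ = (3·23² + 11)/(2·20) ≡ 7/40. 40⁻¹ ≡ 14 (mod 43) since 40·14 = 560 ≡ 1, so λ ≡ 7·14 ≡ 12.
  x = λ² - 23 - 23 = 144 - 46 ≡ 12; y = λ·(23 - 12) - 20 ≡ 26. → (12, 26)
3P: (12, 26) + (23, 20). λ = (20 - 26)/(23 - 12) ≡ 37/11 mod 43. 11⁻¹ ≡ 4 (mod 43) since 11·4 = 44 ≡ 1, so λ ≡ 19.
  x = λ² - 12 - 23 = 361 - 35 ≡ 25; y = λ·(12 - 25) - 26 ≡ 28. → (25, 28)
4P: (25, 28) + (23, 20). λ = (20 - 28)/(23 - 25) ≡ 35/41 mod 43. 41⁻¹ ≡ 21 (mod 43) since 41·21 = 861 ≡ 1, so λ ≡ 4.
  x = λ² - 25 - 23 = 16 - 48 ≡ 11; y = λ·(25 - 11) - 28 ≡ 28. → (11, 28)
5P: (11, 28) + (23, 20). λ = (20 - 28)/(23 - 11) ≡ 35/12 mod 43. 12⁻¹ ≡ 18 (mod 43), so λ ≡ 28.
  x = λ² - 11 - 23 = 784 - 34 ≡ 19; y = λ·(11 - 19) - 28 ≡ 6. → (19, 6)
6P: (19, 6) + (23, 20). λ = (20 - 6)/(23 - 19) ≡ 14/4 mod 43. 4⁻¹ ≡ 11 (mod 43), so λ ≡ 25.
  x = λ² - 19 - 23 = 625 - 42 ≡ 24; y = λ·(19 - 24) - 6 ≡ 41. → (24, 41)
7P: (24, 41) + (23, 20). λ = (20 - 41)/(23 - 24) ≡ 22/42 mod 43. 42⁻¹ ≡ 42 (mod 43) since 42·42 = 1764 ≡ 1, so λ ≡ 21.
  x = λ² - 24 - 23 = 441 - 47 ≡ 7; y = λ·(24 - 7) - 41 ≡ 15. → (7, 15)
8P: (7, 15) + (23, 20). λ = (20 - 15)/(23 - 7) ≡ 5/16 mod 43. 16⁻¹ ≡ 35 (mod 43) since 16·35 = 560 ≡ 1, so λ ≡ 3.
  x = λ² - 7 - 23 = 9 - 30 ≡ 22; y = λ·(7 - 22) - 15 ≡ 26. → (22, 26)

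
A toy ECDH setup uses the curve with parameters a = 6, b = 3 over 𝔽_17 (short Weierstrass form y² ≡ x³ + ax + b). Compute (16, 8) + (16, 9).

The two points share x = 16 and their y-coordinates satisfy 8 + 9 ≡ 0 (mod 17), so they are inverses. Their sum is ∞.

O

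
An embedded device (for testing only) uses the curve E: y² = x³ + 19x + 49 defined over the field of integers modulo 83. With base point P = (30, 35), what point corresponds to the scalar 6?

(39, 10)

Repeated addition: build up to 6P.
2P: tangent at (30, 35): λ = (3·30² + 19)/(2·35) ≡ 63/70. 70⁻¹ ≡ 51 (mod 83), so λ ≡ 63·51 ≡ 59.
  x = λ² - 30 - 30 = 3481 - 60 ≡ 18; y = λ·(30 - 18) - 35 ≡ 9. → (18, 9)
3P: (18, 9) + (30, 35). λ = (35 - 9)/(30 - 18) ≡ 26/12 mod 83. 12⁻¹ ≡ 7 (mod 83), so λ ≡ 16.
  x = λ² - 18 - 30 = 256 - 48 ≡ 42; y = λ·(18 - 42) - 9 ≡ 22. → (42, 22)
4P: (42, 22) + (30, 35). λ = (35 - 22)/(30 - 42) ≡ 13/71 mod 83. 71⁻¹ ≡ 76 (mod 83), so λ ≡ 75.
  x = λ² - 42 - 30 = 5625 - 72 ≡ 75; y = λ·(42 - 75) - 22 ≡ 76. → (75, 76)
5P: (75, 76) + (30, 35). λ = (35 - 76)/(30 - 75) ≡ 42/38 mod 83. 38⁻¹ ≡ 59 (mod 83), so λ ≡ 71.
  x = λ² - 75 - 30 = 5041 - 105 ≡ 39; y = λ·(75 - 39) - 76 ≡ 73. → (39, 73)
6P: (39, 73) + (30, 35). λ = (35 - 73)/(30 - 39) ≡ 45/74 mod 83. 74⁻¹ ≡ 46 (mod 83), so λ ≡ 78.
  x = λ² - 39 - 30 = 6084 - 69 ≡ 39; y = λ·(39 - 39) - 73 ≡ 10. → (39, 10)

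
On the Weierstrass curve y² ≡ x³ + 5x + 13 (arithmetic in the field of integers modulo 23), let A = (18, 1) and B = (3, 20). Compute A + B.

(18, 1) + (3, 20). λ = (20 - 1)/(3 - 18) ≡ 19/8 mod 23. 8⁻¹ ≡ 3 (mod 23), so λ ≡ 11.
  x = λ² - 18 - 3 = 121 - 21 ≡ 8; y = λ·(18 - 8) - 1 ≡ 17. → (8, 17)

(8, 17)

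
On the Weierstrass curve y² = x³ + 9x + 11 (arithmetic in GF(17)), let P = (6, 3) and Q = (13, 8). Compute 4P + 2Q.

First 4P:
Double-and-add on 4 = (100)₂. Start with P = (6, 3) for the leading 1-bit.
double: tangent at (6, 3): λ = (3·6² + 9)/(2·3) ≡ 15/6. 6⁻¹ ≡ 3 (mod 17) since 6·3 = 18 ≡ 1, so λ ≡ 15·3 ≡ 11.
  x = λ² - 6 - 6 = 121 - 12 ≡ 7; y = λ·(6 - 7) - 3 ≡ 3. → (7, 3)
double: tangent at (7, 3): λ = (3·7² + 9)/(2·3) ≡ 3/6. 6⁻¹ ≡ 3 (mod 17) since 6·3 = 18 ≡ 1, so λ ≡ 3·3 ≡ 9.
  x = λ² - 7 - 7 = 81 - 14 ≡ 16; y = λ·(7 - 16) - 3 ≡ 1. → (16, 1)
4P = (16, 1).
Next 2Q:
Repeated addition: build up to 2Q.
2Q: tangent at (13, 8): λ = (3·13² + 9)/(2·8) ≡ 6/16. 16⁻¹ ≡ 16 (mod 17), so λ ≡ 6·16 ≡ 11.
  x = λ² - 13 - 13 = 121 - 26 ≡ 10; y = λ·(13 - 10) - 8 ≡ 8. → (10, 8)
2Q = (10, 8).
Finally 4P + 2Q:
(16, 1) + (10, 8). λ = (8 - 1)/(10 - 16) ≡ 7/11 mod 17. 11⁻¹ ≡ 14 (mod 17), so λ ≡ 13.
  x = λ² - 16 - 10 = 169 - 26 ≡ 7; y = λ·(16 - 7) - 1 ≡ 14. → (7, 14)

(7, 14)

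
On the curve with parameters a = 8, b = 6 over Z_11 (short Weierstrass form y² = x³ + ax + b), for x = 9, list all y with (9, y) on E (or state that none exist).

2, 9

x³ + 8x + 6 = 807 ≡ 4 (mod 11).
Square roots of 4 mod 11: 2 and 9 (since 2² = 4 ≡ 4).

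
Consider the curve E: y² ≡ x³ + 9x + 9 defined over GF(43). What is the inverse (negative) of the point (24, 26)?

-(24, 26) = (24, -26 mod 43) = (24, 17).

(24, 17)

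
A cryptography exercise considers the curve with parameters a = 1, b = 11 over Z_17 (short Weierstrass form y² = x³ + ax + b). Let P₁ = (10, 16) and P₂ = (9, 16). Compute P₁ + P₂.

(10, 16) + (9, 16). λ = (16 - 16)/(9 - 10) ≡ 0/16 mod 17. 16⁻¹ ≡ 16 (mod 17), so λ ≡ 0.
  x = λ² - 10 - 9 = 0 - 19 ≡ 15; y = λ·(10 - 15) - 16 ≡ 1. → (15, 1)

(15, 1)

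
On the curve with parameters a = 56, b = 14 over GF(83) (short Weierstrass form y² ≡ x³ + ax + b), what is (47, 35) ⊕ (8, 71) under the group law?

(47, 35) + (8, 71). λ = (71 - 35)/(8 - 47) ≡ 36/44 mod 83. 44⁻¹ ≡ 17 (mod 83), so λ ≡ 31.
  x = λ² - 47 - 8 = 961 - 55 ≡ 76; y = λ·(47 - 76) - 35 ≡ 62. → (76, 62)

(76, 62)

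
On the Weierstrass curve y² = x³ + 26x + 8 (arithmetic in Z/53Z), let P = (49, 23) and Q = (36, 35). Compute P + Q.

(46, 15)

(49, 23) + (36, 35). λ = (35 - 23)/(36 - 49) ≡ 12/40 mod 53. 40⁻¹ ≡ 4 (mod 53), so λ ≡ 48.
  x = λ² - 49 - 36 = 2304 - 85 ≡ 46; y = λ·(49 - 46) - 23 ≡ 15. → (46, 15)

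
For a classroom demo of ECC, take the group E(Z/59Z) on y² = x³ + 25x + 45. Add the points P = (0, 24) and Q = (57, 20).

(6, 23)

(0, 24) + (57, 20). λ = (20 - 24)/(57 - 0) ≡ 55/57 mod 59. 57⁻¹ ≡ 29 (mod 59) since 57·29 = 1653 ≡ 1, so λ ≡ 2.
  x = λ² - 0 - 57 = 4 - 57 ≡ 6; y = λ·(0 - 6) - 24 ≡ 23. → (6, 23)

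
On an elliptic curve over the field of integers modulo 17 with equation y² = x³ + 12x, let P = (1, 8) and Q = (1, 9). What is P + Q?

The two points share x = 1 and their y-coordinates satisfy 8 + 9 ≡ 0 (mod 17), so they are inverses. Their sum is O.

O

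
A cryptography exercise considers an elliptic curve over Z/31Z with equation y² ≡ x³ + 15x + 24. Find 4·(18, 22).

(16, 19)

Write Q = (18, 22).
Double-and-add on 4 = (100)₂. Start with Q = (18, 22) for the leading 1-bit.
double: tangent at (18, 22): λ = (3·18² + 15)/(2·22) ≡ 26/13. 13⁻¹ ≡ 12 (mod 31), so λ ≡ 26·12 ≡ 2.
  x = λ² - 18 - 18 = 4 - 36 ≡ 30; y = λ·(18 - 30) - 22 ≡ 16. → (30, 16)
double: tangent at (30, 16): λ = (3·30² + 15)/(2·16) ≡ 18/1. 1⁻¹ ≡ 1 (mod 31), so λ ≡ 18·1 ≡ 18.
  x = λ² - 30 - 30 = 324 - 60 ≡ 16; y = λ·(30 - 16) - 16 ≡ 19. → (16, 19)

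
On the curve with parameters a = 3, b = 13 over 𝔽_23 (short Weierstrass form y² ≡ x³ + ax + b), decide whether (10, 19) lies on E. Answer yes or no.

no

y² = 19² ≡ 16; x³ + 3x + 13 = 1043 ≡ 8 (mod 23). 16 ≠ 8.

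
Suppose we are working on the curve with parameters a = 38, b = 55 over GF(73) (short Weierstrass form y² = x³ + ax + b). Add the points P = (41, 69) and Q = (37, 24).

(41, 69) + (37, 24). λ = (24 - 69)/(37 - 41) ≡ 28/69 mod 73. 69⁻¹ ≡ 18 (mod 73), so λ ≡ 66.
  x = λ² - 41 - 37 = 4356 - 78 ≡ 44; y = λ·(41 - 44) - 69 ≡ 25. → (44, 25)

(44, 25)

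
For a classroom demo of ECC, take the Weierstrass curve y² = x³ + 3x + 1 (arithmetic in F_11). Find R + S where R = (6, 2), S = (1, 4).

(9, 8)

(6, 2) + (1, 4). λ = (4 - 2)/(1 - 6) ≡ 2/6 mod 11. 6⁻¹ ≡ 2 (mod 11) since 6·2 = 12 ≡ 1, so λ ≡ 4.
  x = λ² - 6 - 1 = 16 - 7 ≡ 9; y = λ·(6 - 9) - 2 ≡ 8. → (9, 8)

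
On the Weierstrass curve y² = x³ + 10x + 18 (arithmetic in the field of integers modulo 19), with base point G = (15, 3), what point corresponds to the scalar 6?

Repeated addition: build up to 6G.
2G: tangent at (15, 3): λ = (3·15² + 10)/(2·3) ≡ 1/6. 6⁻¹ ≡ 16 (mod 19) since 6·16 = 96 ≡ 1, so λ ≡ 1·16 ≡ 16.
  x = λ² - 15 - 15 = 256 - 30 ≡ 17; y = λ·(15 - 17) - 3 ≡ 3. → (17, 3)
3G: (17, 3) + (15, 3). λ = (3 - 3)/(15 - 17) ≡ 0/17 mod 19. 17⁻¹ ≡ 9 (mod 19), so λ ≡ 0.
  x = λ² - 17 - 15 = 0 - 32 ≡ 6; y = λ·(17 - 6) - 3 ≡ 16. → (6, 16)
4G: (6, 16) + (15, 3). λ = (3 - 16)/(15 - 6) ≡ 6/9 mod 19. 9⁻¹ ≡ 17 (mod 19), so λ ≡ 7.
  x = λ² - 6 - 15 = 49 - 21 ≡ 9; y = λ·(6 - 9) - 16 ≡ 1. → (9, 1)
5G: (9, 1) + (15, 3). λ = (3 - 1)/(15 - 9) ≡ 2/6 mod 19. 6⁻¹ ≡ 16 (mod 19) since 6·16 = 96 ≡ 1, so λ ≡ 13.
  x = λ² - 9 - 15 = 169 - 24 ≡ 12; y = λ·(9 - 12) - 1 ≡ 17. → (12, 17)
6G: (12, 17) + (15, 3). λ = (3 - 17)/(15 - 12) ≡ 5/3 mod 19. 3⁻¹ ≡ 13 (mod 19) since 3·13 = 39 ≡ 1, so λ ≡ 8.
  x = λ² - 12 - 15 = 64 - 27 ≡ 18; y = λ·(12 - 18) - 17 ≡ 11. → (18, 11)

(18, 11)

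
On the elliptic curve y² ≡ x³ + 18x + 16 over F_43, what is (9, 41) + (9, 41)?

(39, 3)

tangent at (9, 41): λ = (3·9² + 18)/(2·41) ≡ 3/39. 39⁻¹ ≡ 32 (mod 43) since 39·32 = 1248 ≡ 1, so λ ≡ 3·32 ≡ 10.
  x = λ² - 9 - 9 = 100 - 18 ≡ 39; y = λ·(9 - 39) - 41 ≡ 3. → (39, 3)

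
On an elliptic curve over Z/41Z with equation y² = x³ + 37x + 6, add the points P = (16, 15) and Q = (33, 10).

(16, 15) + (33, 10). λ = (10 - 15)/(33 - 16) ≡ 36/17 mod 41. 17⁻¹ ≡ 29 (mod 41), so λ ≡ 19.
  x = λ² - 16 - 33 = 361 - 49 ≡ 25; y = λ·(16 - 25) - 15 ≡ 19. → (25, 19)

(25, 19)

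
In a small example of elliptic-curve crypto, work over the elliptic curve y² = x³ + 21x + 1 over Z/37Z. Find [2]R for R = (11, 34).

tangent at (11, 34): λ = (3·11² + 21)/(2·34) ≡ 14/31. 31⁻¹ ≡ 6 (mod 37), so λ ≡ 14·6 ≡ 10.
  x = λ² - 11 - 11 = 100 - 22 ≡ 4; y = λ·(11 - 4) - 34 ≡ 36. → (4, 36)

(4, 36)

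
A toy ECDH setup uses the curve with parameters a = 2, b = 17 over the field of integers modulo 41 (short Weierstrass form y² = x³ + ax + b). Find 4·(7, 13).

(3, 38)

Write Q = (7, 13).
Repeated addition: build up to 4Q.
2Q: tangent at (7, 13): λ = (3·7² + 2)/(2·13) ≡ 26/26. 26⁻¹ ≡ 30 (mod 41), so λ ≡ 26·30 ≡ 1.
  x = λ² - 7 - 7 = 1 - 14 ≡ 28; y = λ·(7 - 28) - 13 ≡ 7. → (28, 7)
3Q: (28, 7) + (7, 13). λ = (13 - 7)/(7 - 28) ≡ 6/20 mod 41. 20⁻¹ ≡ 39 (mod 41), so λ ≡ 29.
  x = λ² - 28 - 7 = 841 - 35 ≡ 27; y = λ·(28 - 27) - 7 ≡ 22. → (27, 22)
4Q: (27, 22) + (7, 13). λ = (13 - 22)/(7 - 27) ≡ 32/21 mod 41. 21⁻¹ ≡ 2 (mod 41), so λ ≡ 23.
  x = λ² - 27 - 7 = 529 - 34 ≡ 3; y = λ·(27 - 3) - 22 ≡ 38. → (3, 38)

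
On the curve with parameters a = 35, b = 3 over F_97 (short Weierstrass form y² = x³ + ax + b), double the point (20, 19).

(22, 13)

tangent at (20, 19): λ = (3·20² + 35)/(2·19) ≡ 71/38. 38⁻¹ ≡ 23 (mod 97), so λ ≡ 71·23 ≡ 81.
  x = λ² - 20 - 20 = 6561 - 40 ≡ 22; y = λ·(20 - 22) - 19 ≡ 13. → (22, 13)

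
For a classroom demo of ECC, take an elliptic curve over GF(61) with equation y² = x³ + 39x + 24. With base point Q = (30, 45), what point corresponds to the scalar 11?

(39, 48)

Double-and-add on 11 = (1011)₂. Start with Q = (30, 45) for the leading 1-bit.
double: tangent at (30, 45): λ = (3·30² + 39)/(2·45) ≡ 55/29. 29⁻¹ ≡ 40 (mod 61), so λ ≡ 55·40 ≡ 4.
  x = λ² - 30 - 30 = 16 - 60 ≡ 17; y = λ·(30 - 17) - 45 ≡ 7. → (17, 7)
double: tangent at (17, 7): λ = (3·17² + 39)/(2·7) ≡ 52/14. 14⁻¹ ≡ 48 (mod 61) since 14·48 = 672 ≡ 1, so λ ≡ 52·48 ≡ 56.
  x = λ² - 17 - 17 = 3136 - 34 ≡ 52; y = λ·(17 - 52) - 7 ≡ 46. → (52, 46)
add Q: (52, 46) + (30, 45). λ = (45 - 46)/(30 - 52) ≡ 60/39 mod 61. 39⁻¹ ≡ 36 (mod 61), so λ ≡ 25.
  x = λ² - 52 - 30 = 625 - 82 ≡ 55; y = λ·(52 - 55) - 46 ≡ 1. → (55, 1)
double: tangent at (55, 1): λ = (3·55² + 39)/(2·1) ≡ 25/2. 2⁻¹ ≡ 31 (mod 61), so λ ≡ 25·31 ≡ 43.
  x = λ² - 55 - 55 = 1849 - 110 ≡ 31; y = λ·(55 - 31) - 1 ≡ 55. → (31, 55)
add Q: (31, 55) + (30, 45). λ = (45 - 55)/(30 - 31) ≡ 51/60 mod 61. 60⁻¹ ≡ 60 (mod 61) since 60·60 = 3600 ≡ 1, so λ ≡ 10.
  x = λ² - 31 - 30 = 100 - 61 ≡ 39; y = λ·(31 - 39) - 55 ≡ 48. → (39, 48)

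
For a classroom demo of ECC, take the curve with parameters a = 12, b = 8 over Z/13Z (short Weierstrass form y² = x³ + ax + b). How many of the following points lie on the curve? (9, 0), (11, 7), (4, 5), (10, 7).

2

(9, 0): 0² ≡ 0, rhs ≡ 0 → on.
(11, 7): 7² ≡ 10, rhs ≡ 2 → off.
(4, 5): 5² ≡ 12, rhs ≡ 3 → off.
(10, 7): 7² ≡ 10, rhs ≡ 10 → on.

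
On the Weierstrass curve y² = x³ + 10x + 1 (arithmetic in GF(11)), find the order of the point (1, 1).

10

2P: tangent at (1, 1): λ = (3·1² + 10)/(2·1) ≡ 2/2. 2⁻¹ ≡ 6 (mod 11) since 2·6 = 12 ≡ 1, so λ ≡ 2·6 ≡ 1.
  x = λ² - 1 - 1 = 1 - 2 ≡ 10; y = λ·(1 - 10) - 1 ≡ 1. → (10, 1)
3P: (10, 1) + (1, 1). λ = (1 - 1)/(1 - 10) ≡ 0/2 mod 11. 2⁻¹ ≡ 6 (mod 11), so λ ≡ 0.
  x = λ² - 10 - 1 = 0 - 11 ≡ 0; y = λ·(10 - 0) - 1 ≡ 10. → (0, 10)
4P: (0, 10) + (1, 1). λ = (1 - 10)/(1 - 0) ≡ 2/1 mod 11. 1⁻¹ ≡ 1 (mod 11) since 1·1 = 1 ≡ 1, so λ ≡ 2.
  x = λ² - 0 - 1 = 4 - 1 ≡ 3; y = λ·(0 - 3) - 10 ≡ 6. → (3, 6)
5P: (3, 6) + (1, 1). λ = (1 - 6)/(1 - 3) ≡ 6/9 mod 11. 9⁻¹ ≡ 5 (mod 11), so λ ≡ 8.
  x = λ² - 3 - 1 = 64 - 4 ≡ 5; y = λ·(3 - 5) - 6 ≡ 0. → (5, 0)
6P: (5, 0) + (1, 1). λ = (1 - 0)/(1 - 5) ≡ 1/7 mod 11. 7⁻¹ ≡ 8 (mod 11), so λ ≡ 8.
  x = λ² - 5 - 1 = 64 - 6 ≡ 3; y = λ·(5 - 3) - 0 ≡ 5. → (3, 5)
7P: (3, 5) + (1, 1). λ = (1 - 5)/(1 - 3) ≡ 7/9 mod 11. 9⁻¹ ≡ 5 (mod 11), so λ ≡ 2.
  x = λ² - 3 - 1 = 4 - 4 ≡ 0; y = λ·(3 - 0) - 5 ≡ 1. → (0, 1)
8P: (0, 1) + (1, 1). λ = (1 - 1)/(1 - 0) ≡ 0/1 mod 11. 1⁻¹ ≡ 1 (mod 11) since 1·1 = 1 ≡ 1, so λ ≡ 0.
  x = λ² - 0 - 1 = 0 - 1 ≡ 10; y = λ·(0 - 10) - 1 ≡ 10. → (10, 10)
9P: (10, 10) + (1, 1). λ = (1 - 10)/(1 - 10) ≡ 2/2 mod 11. 2⁻¹ ≡ 6 (mod 11) since 2·6 = 12 ≡ 1, so λ ≡ 1.
  x = λ² - 10 - 1 = 1 - 11 ≡ 1; y = λ·(10 - 1) - 10 ≡ 10. → (1, 10)
10P: (1, 10) + (1, 1): same x and y₁ ≡ -y₂, so the sum is ∞.
10P = ∞, so the order is 10.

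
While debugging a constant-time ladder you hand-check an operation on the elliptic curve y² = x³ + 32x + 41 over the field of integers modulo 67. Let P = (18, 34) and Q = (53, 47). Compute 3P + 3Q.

(59, 12)

First 3P:
Repeated addition: build up to 3P.
2P: tangent at (18, 34): λ = (3·18² + 32)/(2·34) ≡ 66/1. 1⁻¹ ≡ 1 (mod 67) since 1·1 = 1 ≡ 1, so λ ≡ 66·1 ≡ 66.
  x = λ² - 18 - 18 = 4356 - 36 ≡ 32; y = λ·(18 - 32) - 34 ≡ 47. → (32, 47)
3P: (32, 47) + (18, 34). λ = (34 - 47)/(18 - 32) ≡ 54/53 mod 67. 53⁻¹ ≡ 43 (mod 67) since 53·43 = 2279 ≡ 1, so λ ≡ 44.
  x = λ² - 32 - 18 = 1936 - 50 ≡ 10; y = λ·(32 - 10) - 47 ≡ 50. → (10, 50)
3P = (10, 50).
Next 3Q:
Repeated addition: build up to 3Q.
2Q: tangent at (53, 47): λ = (3·53² + 32)/(2·47) ≡ 17/27. 27⁻¹ ≡ 5 (mod 67), so λ ≡ 17·5 ≡ 18.
  x = λ² - 53 - 53 = 324 - 106 ≡ 17; y = λ·(53 - 17) - 47 ≡ 65. → (17, 65)
3Q: (17, 65) + (53, 47). λ = (47 - 65)/(53 - 17) ≡ 49/36 mod 67. 36⁻¹ ≡ 54 (mod 67), so λ ≡ 33.
  x = λ² - 17 - 53 = 1089 - 70 ≡ 14; y = λ·(17 - 14) - 65 ≡ 34. → (14, 34)
3Q = (14, 34).
Finally 3P + 3Q:
(10, 50) + (14, 34). λ = (34 - 50)/(14 - 10) ≡ 51/4 mod 67. 4⁻¹ ≡ 17 (mod 67), so λ ≡ 63.
  x = λ² - 10 - 14 = 3969 - 24 ≡ 59; y = λ·(10 - 59) - 50 ≡ 12. → (59, 12)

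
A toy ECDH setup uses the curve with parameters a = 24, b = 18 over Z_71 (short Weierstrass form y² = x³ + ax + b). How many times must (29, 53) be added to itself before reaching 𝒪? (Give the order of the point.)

12

2P: tangent at (29, 53): λ = (3·29² + 24)/(2·53) ≡ 62/35. 35⁻¹ ≡ 69 (mod 71), so λ ≡ 62·69 ≡ 18.
  x = λ² - 29 - 29 = 324 - 58 ≡ 53; y = λ·(29 - 53) - 53 ≡ 12. → (53, 12)
3P: (53, 12) + (29, 53). λ = (53 - 12)/(29 - 53) ≡ 41/47 mod 71. 47⁻¹ ≡ 68 (mod 71) since 47·68 = 3196 ≡ 1, so λ ≡ 19.
  x = λ² - 53 - 29 = 361 - 82 ≡ 66; y = λ·(53 - 66) - 12 ≡ 25. → (66, 25)
4P: (66, 25) + (29, 53). λ = (53 - 25)/(29 - 66) ≡ 28/34 mod 71. 34⁻¹ ≡ 23 (mod 71), so λ ≡ 5.
  x = λ² - 66 - 29 = 25 - 95 ≡ 1; y = λ·(66 - 1) - 25 ≡ 16. → (1, 16)
5P: (1, 16) + (29, 53). λ = (53 - 16)/(29 - 1) ≡ 37/28 mod 71. 28⁻¹ ≡ 33 (mod 71), so λ ≡ 14.
  x = λ² - 1 - 29 = 196 - 30 ≡ 24; y = λ·(1 - 24) - 16 ≡ 17. → (24, 17)
6P: (24, 17) + (29, 53). λ = (53 - 17)/(29 - 24) ≡ 36/5 mod 71. 5⁻¹ ≡ 57 (mod 71), so λ ≡ 64.
  x = λ² - 24 - 29 = 4096 - 53 ≡ 67; y = λ·(24 - 67) - 17 ≡ 0. → (67, 0)
7P: (67, 0) + (29, 53). λ = (53 - 0)/(29 - 67) ≡ 53/33 mod 71. 33⁻¹ ≡ 28 (mod 71) since 33·28 = 924 ≡ 1, so λ ≡ 64.
  x = λ² - 67 - 29 = 4096 - 96 ≡ 24; y = λ·(67 - 24) - 0 ≡ 54. → (24, 54)
8P: (24, 54) + (29, 53). λ = (53 - 54)/(29 - 24) ≡ 70/5 mod 71. 5⁻¹ ≡ 57 (mod 71) since 5·57 = 285 ≡ 1, so λ ≡ 14.
  x = λ² - 24 - 29 = 196 - 53 ≡ 1; y = λ·(24 - 1) - 54 ≡ 55. → (1, 55)
9P: (1, 55) + (29, 53). λ = (53 - 55)/(29 - 1) ≡ 69/28 mod 71. 28⁻¹ ≡ 33 (mod 71) since 28·33 = 924 ≡ 1, so λ ≡ 5.
  x = λ² - 1 - 29 = 25 - 30 ≡ 66; y = λ·(1 - 66) - 55 ≡ 46. → (66, 46)
10P: (66, 46) + (29, 53). λ = (53 - 46)/(29 - 66) ≡ 7/34 mod 71. 34⁻¹ ≡ 23 (mod 71) since 34·23 = 782 ≡ 1, so λ ≡ 19.
  x = λ² - 66 - 29 = 361 - 95 ≡ 53; y = λ·(66 - 53) - 46 ≡ 59. → (53, 59)
11P: (53, 59) + (29, 53). λ = (53 - 59)/(29 - 53) ≡ 65/47 mod 71. 47⁻¹ ≡ 68 (mod 71), so λ ≡ 18.
  x = λ² - 53 - 29 = 324 - 82 ≡ 29; y = λ·(53 - 29) - 59 ≡ 18. → (29, 18)
12P: (29, 18) + (29, 53): same x and y₁ ≡ -y₂, so the sum is 𝒪.
12P = 𝒪, so the order is 12.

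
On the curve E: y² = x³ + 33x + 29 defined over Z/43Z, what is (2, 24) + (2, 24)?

tangent at (2, 24): λ = (3·2² + 33)/(2·24) ≡ 2/5. 5⁻¹ ≡ 26 (mod 43), so λ ≡ 2·26 ≡ 9.
  x = λ² - 2 - 2 = 81 - 4 ≡ 34; y = λ·(2 - 34) - 24 ≡ 32. → (34, 32)

(34, 32)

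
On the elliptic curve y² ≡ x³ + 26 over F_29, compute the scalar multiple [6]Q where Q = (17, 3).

Repeated addition: build up to 6Q.
2Q: tangent at (17, 3): λ = (3·17² + 0)/(2·3) ≡ 26/6. 6⁻¹ ≡ 5 (mod 29), so λ ≡ 26·5 ≡ 14.
  x = λ² - 17 - 17 = 196 - 34 ≡ 17; y = λ·(17 - 17) - 3 ≡ 26. → (17, 26)
3Q: (17, 26) + (17, 3): same x and y₁ ≡ -y₂, so the sum is the point at infinity.
4Q: the point at infinity + (17, 3) = (17, 3) (identity).
5Q: tangent at (17, 3): λ = (3·17² + 0)/(2·3) ≡ 26/6. 6⁻¹ ≡ 5 (mod 29), so λ ≡ 26·5 ≡ 14.
  x = λ² - 17 - 17 = 196 - 34 ≡ 17; y = λ·(17 - 17) - 3 ≡ 26. → (17, 26)
6Q: (17, 26) + (17, 3): same x and y₁ ≡ -y₂, so the sum is the point at infinity.

O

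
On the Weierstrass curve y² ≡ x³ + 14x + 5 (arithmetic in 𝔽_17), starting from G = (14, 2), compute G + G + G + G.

Double-and-add on 4 = (100)₂. Start with G = (14, 2) for the leading 1-bit.
double: tangent at (14, 2): λ = (3·14² + 14)/(2·2) ≡ 7/4. 4⁻¹ ≡ 13 (mod 17) since 4·13 = 52 ≡ 1, so λ ≡ 7·13 ≡ 6.
  x = λ² - 14 - 14 = 36 - 28 ≡ 8; y = λ·(14 - 8) - 2 ≡ 0. → (8, 0)
double: (8, 0) + (8, 0): same x and y₁ ≡ -y₂, so the sum is the point at infinity.

O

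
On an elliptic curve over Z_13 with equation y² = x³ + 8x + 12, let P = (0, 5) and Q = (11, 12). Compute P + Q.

(11, 1)

(0, 5) + (11, 12). λ = (12 - 5)/(11 - 0) ≡ 7/11 mod 13. 11⁻¹ ≡ 6 (mod 13) since 11·6 = 66 ≡ 1, so λ ≡ 3.
  x = λ² - 0 - 11 = 9 - 11 ≡ 11; y = λ·(0 - 11) - 5 ≡ 1. → (11, 1)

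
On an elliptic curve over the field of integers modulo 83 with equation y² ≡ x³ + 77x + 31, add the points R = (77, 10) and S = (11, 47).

(77, 10) + (11, 47). λ = (47 - 10)/(11 - 77) ≡ 37/17 mod 83. 17⁻¹ ≡ 44 (mod 83), so λ ≡ 51.
  x = λ² - 77 - 11 = 2601 - 88 ≡ 23; y = λ·(77 - 23) - 10 ≡ 5. → (23, 5)

(23, 5)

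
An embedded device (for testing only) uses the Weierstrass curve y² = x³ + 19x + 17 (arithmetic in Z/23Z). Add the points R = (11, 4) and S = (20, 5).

(11, 4) + (20, 5). λ = (5 - 4)/(20 - 11) ≡ 1/9 mod 23. 9⁻¹ ≡ 18 (mod 23) since 9·18 = 162 ≡ 1, so λ ≡ 18.
  x = λ² - 11 - 20 = 324 - 31 ≡ 17; y = λ·(11 - 17) - 4 ≡ 3. → (17, 3)

(17, 3)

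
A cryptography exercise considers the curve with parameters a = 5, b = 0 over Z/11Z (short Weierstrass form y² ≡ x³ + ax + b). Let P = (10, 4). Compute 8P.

Double-and-add on 8 = (1000)₂. Start with P = (10, 4) for the leading 1-bit.
double: tangent at (10, 4): λ = (3·10² + 5)/(2·4) ≡ 8/8. 8⁻¹ ≡ 7 (mod 11) since 8·7 = 56 ≡ 1, so λ ≡ 8·7 ≡ 1.
  x = λ² - 10 - 10 = 1 - 20 ≡ 3; y = λ·(10 - 3) - 4 ≡ 3. → (3, 3)
double: tangent at (3, 3): λ = (3·3² + 5)/(2·3) ≡ 10/6. 6⁻¹ ≡ 2 (mod 11) since 6·2 = 12 ≡ 1, so λ ≡ 10·2 ≡ 9.
  x = λ² - 3 - 3 = 81 - 6 ≡ 9; y = λ·(3 - 9) - 3 ≡ 9. → (9, 9)
double: tangent at (9, 9): λ = (3·9² + 5)/(2·9) ≡ 6/7. 7⁻¹ ≡ 8 (mod 11), so λ ≡ 6·8 ≡ 4.
  x = λ² - 9 - 9 = 16 - 18 ≡ 9; y = λ·(9 - 9) - 9 ≡ 2. → (9, 2)

(9, 2)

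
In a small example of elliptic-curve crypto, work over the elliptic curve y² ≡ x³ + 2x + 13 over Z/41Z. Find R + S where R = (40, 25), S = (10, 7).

(40, 25) + (10, 7). λ = (7 - 25)/(10 - 40) ≡ 23/11 mod 41. 11⁻¹ ≡ 15 (mod 41), so λ ≡ 17.
  x = λ² - 40 - 10 = 289 - 50 ≡ 34; y = λ·(40 - 34) - 25 ≡ 36. → (34, 36)

(34, 36)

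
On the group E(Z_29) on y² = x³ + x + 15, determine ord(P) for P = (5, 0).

2P: (5, 0) + (5, 0): same x and y₁ ≡ -y₂, so the sum is 𝒪.
2P = 𝒪, so the order is 2.

2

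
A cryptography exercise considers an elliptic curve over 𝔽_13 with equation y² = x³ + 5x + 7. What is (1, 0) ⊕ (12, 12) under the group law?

(1, 0) + (12, 12). λ = (12 - 0)/(12 - 1) ≡ 12/11 mod 13. 11⁻¹ ≡ 6 (mod 13), so λ ≡ 7.
  x = λ² - 1 - 12 = 49 - 13 ≡ 10; y = λ·(1 - 10) - 0 ≡ 2. → (10, 2)

(10, 2)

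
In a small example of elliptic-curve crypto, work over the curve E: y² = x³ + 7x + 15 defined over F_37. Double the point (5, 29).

tangent at (5, 29): λ = (3·5² + 7)/(2·29) ≡ 8/21. 21⁻¹ ≡ 30 (mod 37) since 21·30 = 630 ≡ 1, so λ ≡ 8·30 ≡ 18.
  x = λ² - 5 - 5 = 324 - 10 ≡ 18; y = λ·(5 - 18) - 29 ≡ 33. → (18, 33)

(18, 33)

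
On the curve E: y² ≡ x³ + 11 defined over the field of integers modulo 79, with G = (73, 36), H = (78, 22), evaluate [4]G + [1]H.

First 4G:
Repeated addition: build up to 4G.
2G: tangent at (73, 36): λ = (3·73² + 0)/(2·36) ≡ 29/72. 72⁻¹ ≡ 45 (mod 79) since 72·45 = 3240 ≡ 1, so λ ≡ 29·45 ≡ 41.
  x = λ² - 73 - 73 = 1681 - 146 ≡ 34; y = λ·(73 - 34) - 36 ≡ 62. → (34, 62)
3G: (34, 62) + (73, 36). λ = (36 - 62)/(73 - 34) ≡ 53/39 mod 79. 39⁻¹ ≡ 77 (mod 79), so λ ≡ 52.
  x = λ² - 34 - 73 = 2704 - 107 ≡ 69; y = λ·(34 - 69) - 62 ≡ 14. → (69, 14)
4G: (69, 14) + (73, 36). λ = (36 - 14)/(73 - 69) ≡ 22/4 mod 79. 4⁻¹ ≡ 20 (mod 79), so λ ≡ 45.
  x = λ² - 69 - 73 = 2025 - 142 ≡ 66; y = λ·(69 - 66) - 14 ≡ 42. → (66, 42)
4G = (66, 42).
Finally 4G + H:
(66, 42) + (78, 22). λ = (22 - 42)/(78 - 66) ≡ 59/12 mod 79. 12⁻¹ ≡ 33 (mod 79), so λ ≡ 51.
  x = λ² - 66 - 78 = 2601 - 144 ≡ 8; y = λ·(66 - 8) - 42 ≡ 72. → (8, 72)

(8, 72)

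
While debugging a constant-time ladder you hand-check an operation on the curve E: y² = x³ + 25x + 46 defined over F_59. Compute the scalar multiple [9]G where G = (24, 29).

(45, 16)

Double-and-add on 9 = (1001)₂. Start with G = (24, 29) for the leading 1-bit.
double: tangent at (24, 29): λ = (3·24² + 25)/(2·29) ≡ 42/58. 58⁻¹ ≡ 58 (mod 59) since 58·58 = 3364 ≡ 1, so λ ≡ 42·58 ≡ 17.
  x = λ² - 24 - 24 = 289 - 48 ≡ 5; y = λ·(24 - 5) - 29 ≡ 58. → (5, 58)
double: tangent at (5, 58): λ = (3·5² + 25)/(2·58) ≡ 41/57. 57⁻¹ ≡ 29 (mod 59), so λ ≡ 41·29 ≡ 9.
  x = λ² - 5 - 5 = 81 - 10 ≡ 12; y = λ·(5 - 12) - 58 ≡ 56. → (12, 56)
double: tangent at (12, 56): λ = (3·12² + 25)/(2·56) ≡ 44/53. 53⁻¹ ≡ 49 (mod 59) since 53·49 = 2597 ≡ 1, so λ ≡ 44·49 ≡ 32.
  x = λ² - 12 - 12 = 1024 - 24 ≡ 56; y = λ·(12 - 56) - 56 ≡ 11. → (56, 11)
add G: (56, 11) + (24, 29). λ = (29 - 11)/(24 - 56) ≡ 18/27 mod 59. 27⁻¹ ≡ 35 (mod 59), so λ ≡ 40.
  x = λ² - 56 - 24 = 1600 - 80 ≡ 45; y = λ·(56 - 45) - 11 ≡ 16. → (45, 16)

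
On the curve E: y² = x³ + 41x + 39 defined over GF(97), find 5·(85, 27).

Write P = (85, 27).
Repeated addition: build up to 5P.
2P: tangent at (85, 27): λ = (3·85² + 41)/(2·27) ≡ 85/54. 54⁻¹ ≡ 9 (mod 97), so λ ≡ 85·9 ≡ 86.
  x = λ² - 85 - 85 = 7396 - 170 ≡ 48; y = λ·(85 - 48) - 27 ≡ 51. → (48, 51)
3P: (48, 51) + (85, 27). λ = (27 - 51)/(85 - 48) ≡ 73/37 mod 97. 37⁻¹ ≡ 21 (mod 97) since 37·21 = 777 ≡ 1, so λ ≡ 78.
  x = λ² - 48 - 85 = 6084 - 133 ≡ 34; y = λ·(48 - 34) - 51 ≡ 71. → (34, 71)
4P: (34, 71) + (85, 27). λ = (27 - 71)/(85 - 34) ≡ 53/51 mod 97. 51⁻¹ ≡ 78 (mod 97), so λ ≡ 60.
  x = λ² - 34 - 85 = 3600 - 119 ≡ 86; y = λ·(34 - 86) - 71 ≡ 10. → (86, 10)
5P: (86, 10) + (85, 27). λ = (27 - 10)/(85 - 86) ≡ 17/96 mod 97. 96⁻¹ ≡ 96 (mod 97), so λ ≡ 80.
  x = λ² - 86 - 85 = 6400 - 171 ≡ 21; y = λ·(86 - 21) - 10 ≡ 49. → (21, 49)

(21, 49)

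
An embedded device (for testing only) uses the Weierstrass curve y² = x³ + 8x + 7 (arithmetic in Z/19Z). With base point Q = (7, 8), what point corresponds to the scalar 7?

(18, 13)

Double-and-add on 7 = (111)₂. Start with Q = (7, 8) for the leading 1-bit.
double: tangent at (7, 8): λ = (3·7² + 8)/(2·8) ≡ 3/16. 16⁻¹ ≡ 6 (mod 19), so λ ≡ 3·6 ≡ 18.
  x = λ² - 7 - 7 = 324 - 14 ≡ 6; y = λ·(7 - 6) - 8 ≡ 10. → (6, 10)
add Q: (6, 10) + (7, 8). λ = (8 - 10)/(7 - 6) ≡ 17/1 mod 19. 1⁻¹ ≡ 1 (mod 19) since 1·1 = 1 ≡ 1, so λ ≡ 17.
  x = λ² - 6 - 7 = 289 - 13 ≡ 10; y = λ·(6 - 10) - 10 ≡ 17. → (10, 17)
double: tangent at (10, 17): λ = (3·10² + 8)/(2·17) ≡ 4/15. 15⁻¹ ≡ 14 (mod 19), so λ ≡ 4·14 ≡ 18.
  x = λ² - 10 - 10 = 324 - 20 ≡ 0; y = λ·(10 - 0) - 17 ≡ 11. → (0, 11)
add Q: (0, 11) + (7, 8). λ = (8 - 11)/(7 - 0) ≡ 16/7 mod 19. 7⁻¹ ≡ 11 (mod 19) since 7·11 = 77 ≡ 1, so λ ≡ 5.
  x = λ² - 0 - 7 = 25 - 7 ≡ 18; y = λ·(0 - 18) - 11 ≡ 13. → (18, 13)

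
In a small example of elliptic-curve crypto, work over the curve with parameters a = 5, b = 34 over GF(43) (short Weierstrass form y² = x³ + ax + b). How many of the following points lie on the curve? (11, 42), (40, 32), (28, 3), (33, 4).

3

(11, 42): 42² ≡ 1, rhs ≡ 1 → on.
(40, 32): 32² ≡ 35, rhs ≡ 35 → on.
(28, 3): 3² ≡ 9, rhs ≡ 24 → off.
(33, 4): 4² ≡ 16, rhs ≡ 16 → on.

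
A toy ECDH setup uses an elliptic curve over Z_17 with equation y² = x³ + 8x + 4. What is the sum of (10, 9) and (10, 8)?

O

The two points share x = 10 and their y-coordinates satisfy 9 + 8 ≡ 0 (mod 17), so they are inverses. Their sum is ∞.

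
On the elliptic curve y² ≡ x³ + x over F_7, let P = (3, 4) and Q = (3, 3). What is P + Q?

O

The two points share x = 3 and their y-coordinates satisfy 4 + 3 ≡ 0 (mod 7), so they are inverses. Their sum is O.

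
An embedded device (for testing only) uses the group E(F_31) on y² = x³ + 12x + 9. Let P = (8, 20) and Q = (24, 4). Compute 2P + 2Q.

(4, 20)

First 2P:
Repeated addition: build up to 2P.
2P: tangent at (8, 20): λ = (3·8² + 12)/(2·20) ≡ 18/9. 9⁻¹ ≡ 7 (mod 31) since 9·7 = 63 ≡ 1, so λ ≡ 18·7 ≡ 2.
  x = λ² - 8 - 8 = 4 - 16 ≡ 19; y = λ·(8 - 19) - 20 ≡ 20. → (19, 20)
2P = (19, 20).
Next 2Q:
Repeated addition: build up to 2Q.
2Q: tangent at (24, 4): λ = (3·24² + 12)/(2·4) ≡ 4/8. 8⁻¹ ≡ 4 (mod 31), so λ ≡ 4·4 ≡ 16.
  x = λ² - 24 - 24 = 256 - 48 ≡ 22; y = λ·(24 - 22) - 4 ≡ 28. → (22, 28)
2Q = (22, 28).
Finally 2P + 2Q:
(19, 20) + (22, 28). λ = (28 - 20)/(22 - 19) ≡ 8/3 mod 31. 3⁻¹ ≡ 21 (mod 31), so λ ≡ 13.
  x = λ² - 19 - 22 = 169 - 41 ≡ 4; y = λ·(19 - 4) - 20 ≡ 20. → (4, 20)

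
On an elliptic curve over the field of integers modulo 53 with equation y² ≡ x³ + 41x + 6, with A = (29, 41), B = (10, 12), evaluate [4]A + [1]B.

First 4A:
Double-and-add on 4 = (100)₂. Start with A = (29, 41) for the leading 1-bit.
double: tangent at (29, 41): λ = (3·29² + 41)/(2·41) ≡ 20/29. 29⁻¹ ≡ 11 (mod 53) since 29·11 = 319 ≡ 1, so λ ≡ 20·11 ≡ 8.
  x = λ² - 29 - 29 = 64 - 58 ≡ 6; y = λ·(29 - 6) - 41 ≡ 37. → (6, 37)
double: tangent at (6, 37): λ = (3·6² + 41)/(2·37) ≡ 43/21. 21⁻¹ ≡ 48 (mod 53), so λ ≡ 43·48 ≡ 50.
  x = λ² - 6 - 6 = 2500 - 12 ≡ 50; y = λ·(6 - 50) - 37 ≡ 42. → (50, 42)
4A = (50, 42).
Finally 4A + B:
(50, 42) + (10, 12). λ = (12 - 42)/(10 - 50) ≡ 23/13 mod 53. 13⁻¹ ≡ 49 (mod 53), so λ ≡ 14.
  x = λ² - 50 - 10 = 196 - 60 ≡ 30; y = λ·(50 - 30) - 42 ≡ 26. → (30, 26)

(30, 26)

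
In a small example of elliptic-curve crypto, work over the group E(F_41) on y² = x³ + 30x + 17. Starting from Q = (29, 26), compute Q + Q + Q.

Repeated addition: build up to 3Q.
2Q: tangent at (29, 26): λ = (3·29² + 30)/(2·26) ≡ 11/11. 11⁻¹ ≡ 15 (mod 41), so λ ≡ 11·15 ≡ 1.
  x = λ² - 29 - 29 = 1 - 58 ≡ 25; y = λ·(29 - 25) - 26 ≡ 19. → (25, 19)
3Q: (25, 19) + (29, 26). λ = (26 - 19)/(29 - 25) ≡ 7/4 mod 41. 4⁻¹ ≡ 31 (mod 41), so λ ≡ 12.
  x = λ² - 25 - 29 = 144 - 54 ≡ 8; y = λ·(25 - 8) - 19 ≡ 21. → (8, 21)

(8, 21)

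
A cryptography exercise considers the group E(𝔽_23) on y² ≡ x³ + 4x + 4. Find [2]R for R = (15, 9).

tangent at (15, 9): λ = (3·15² + 4)/(2·9) ≡ 12/18. 18⁻¹ ≡ 9 (mod 23) since 18·9 = 162 ≡ 1, so λ ≡ 12·9 ≡ 16.
  x = λ² - 15 - 15 = 256 - 30 ≡ 19; y = λ·(15 - 19) - 9 ≡ 19. → (19, 19)

(19, 19)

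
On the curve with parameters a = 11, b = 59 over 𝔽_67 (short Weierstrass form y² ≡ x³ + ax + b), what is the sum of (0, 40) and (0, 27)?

O

The two points share x = 0 and their y-coordinates satisfy 40 + 27 ≡ 0 (mod 67), so they are inverses. Their sum is ∞.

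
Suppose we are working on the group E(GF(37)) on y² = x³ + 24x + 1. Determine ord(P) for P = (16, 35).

10

2P: tangent at (16, 35): λ = (3·16² + 24)/(2·35) ≡ 15/33. 33⁻¹ ≡ 9 (mod 37) since 33·9 = 297 ≡ 1, so λ ≡ 15·9 ≡ 24.
  x = λ² - 16 - 16 = 576 - 32 ≡ 26; y = λ·(16 - 26) - 35 ≡ 21. → (26, 21)
3P: (26, 21) + (16, 35). λ = (35 - 21)/(16 - 26) ≡ 14/27 mod 37. 27⁻¹ ≡ 11 (mod 37) since 27·11 = 297 ≡ 1, so λ ≡ 6.
  x = λ² - 26 - 16 = 36 - 42 ≡ 31; y = λ·(26 - 31) - 21 ≡ 23. → (31, 23)
4P: (31, 23) + (16, 35). λ = (35 - 23)/(16 - 31) ≡ 12/22 mod 37. 22⁻¹ ≡ 32 (mod 37), so λ ≡ 14.
  x = λ² - 31 - 16 = 196 - 47 ≡ 1; y = λ·(31 - 1) - 23 ≡ 27. → (1, 27)
5P: (1, 27) + (16, 35). λ = (35 - 27)/(16 - 1) ≡ 8/15 mod 37. 15⁻¹ ≡ 5 (mod 37), so λ ≡ 3.
  x = λ² - 1 - 16 = 9 - 17 ≡ 29; y = λ·(1 - 29) - 27 ≡ 0. → (29, 0)
6P: (29, 0) + (16, 35). λ = (35 - 0)/(16 - 29) ≡ 35/24 mod 37. 24⁻¹ ≡ 17 (mod 37), so λ ≡ 3.
  x = λ² - 29 - 16 = 9 - 45 ≡ 1; y = λ·(29 - 1) - 0 ≡ 10. → (1, 10)
7P: (1, 10) + (16, 35). λ = (35 - 10)/(16 - 1) ≡ 25/15 mod 37. 15⁻¹ ≡ 5 (mod 37), so λ ≡ 14.
  x = λ² - 1 - 16 = 196 - 17 ≡ 31; y = λ·(1 - 31) - 10 ≡ 14. → (31, 14)
8P: (31, 14) + (16, 35). λ = (35 - 14)/(16 - 31) ≡ 21/22 mod 37. 22⁻¹ ≡ 32 (mod 37), so λ ≡ 6.
  x = λ² - 31 - 16 = 36 - 47 ≡ 26; y = λ·(31 - 26) - 14 ≡ 16. → (26, 16)
9P: (26, 16) + (16, 35). λ = (35 - 16)/(16 - 26) ≡ 19/27 mod 37. 27⁻¹ ≡ 11 (mod 37) since 27·11 = 297 ≡ 1, so λ ≡ 24.
  x = λ² - 26 - 16 = 576 - 42 ≡ 16; y = λ·(26 - 16) - 16 ≡ 2. → (16, 2)
10P: (16, 2) + (16, 35): same x and y₁ ≡ -y₂, so the sum is O.
10P = O, so the order is 10.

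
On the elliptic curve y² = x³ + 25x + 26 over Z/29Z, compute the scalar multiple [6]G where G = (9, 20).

Repeated addition: build up to 6G.
2G: tangent at (9, 20): λ = (3·9² + 25)/(2·20) ≡ 7/11. 11⁻¹ ≡ 8 (mod 29), so λ ≡ 7·8 ≡ 27.
  x = λ² - 9 - 9 = 729 - 18 ≡ 15; y = λ·(9 - 15) - 20 ≡ 21. → (15, 21)
3G: (15, 21) + (9, 20). λ = (20 - 21)/(9 - 15) ≡ 28/23 mod 29. 23⁻¹ ≡ 24 (mod 29) since 23·24 = 552 ≡ 1, so λ ≡ 5.
  x = λ² - 15 - 9 = 25 - 24 ≡ 1; y = λ·(15 - 1) - 21 ≡ 20. → (1, 20)
4G: (1, 20) + (9, 20). λ = (20 - 20)/(9 - 1) ≡ 0/8 mod 29. 8⁻¹ ≡ 11 (mod 29) since 8·11 = 88 ≡ 1, so λ ≡ 0.
  x = λ² - 1 - 9 = 0 - 10 ≡ 19; y = λ·(1 - 19) - 20 ≡ 9. → (19, 9)
5G: (19, 9) + (9, 20). λ = (20 - 9)/(9 - 19) ≡ 11/19 mod 29. 19⁻¹ ≡ 26 (mod 29), so λ ≡ 25.
  x = λ² - 19 - 9 = 625 - 28 ≡ 17; y = λ·(19 - 17) - 9 ≡ 12. → (17, 12)
6G: (17, 12) + (9, 20). λ = (20 - 12)/(9 - 17) ≡ 8/21 mod 29. 21⁻¹ ≡ 18 (mod 29) since 21·18 = 378 ≡ 1, so λ ≡ 28.
  x = λ² - 17 - 9 = 784 - 26 ≡ 4; y = λ·(17 - 4) - 12 ≡ 4. → (4, 4)

(4, 4)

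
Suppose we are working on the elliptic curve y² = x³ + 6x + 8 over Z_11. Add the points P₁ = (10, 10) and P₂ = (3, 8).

(10, 10) + (3, 8). λ = (8 - 10)/(3 - 10) ≡ 9/4 mod 11. 4⁻¹ ≡ 3 (mod 11), so λ ≡ 5.
  x = λ² - 10 - 3 = 25 - 13 ≡ 1; y = λ·(10 - 1) - 10 ≡ 2. → (1, 2)

(1, 2)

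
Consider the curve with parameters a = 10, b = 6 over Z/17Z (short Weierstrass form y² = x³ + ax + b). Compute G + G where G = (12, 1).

tangent at (12, 1): λ = (3·12² + 10)/(2·1) ≡ 0/2. 2⁻¹ ≡ 9 (mod 17) since 2·9 = 18 ≡ 1, so λ ≡ 0·9 ≡ 0.
  x = λ² - 12 - 12 = 0 - 24 ≡ 10; y = λ·(12 - 10) - 1 ≡ 16. → (10, 16)

(10, 16)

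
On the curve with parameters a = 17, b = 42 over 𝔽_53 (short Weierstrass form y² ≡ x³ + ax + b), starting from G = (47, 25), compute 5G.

(22, 26)

Repeated addition: build up to 5G.
2G: tangent at (47, 25): λ = (3·47² + 17)/(2·25) ≡ 19/50. 50⁻¹ ≡ 35 (mod 53), so λ ≡ 19·35 ≡ 29.
  x = λ² - 47 - 47 = 841 - 94 ≡ 5; y = λ·(47 - 5) - 25 ≡ 27. → (5, 27)
3G: (5, 27) + (47, 25). λ = (25 - 27)/(47 - 5) ≡ 51/42 mod 53. 42⁻¹ ≡ 24 (mod 53) since 42·24 = 1008 ≡ 1, so λ ≡ 5.
  x = λ² - 5 - 47 = 25 - 52 ≡ 26; y = λ·(5 - 26) - 27 ≡ 27. → (26, 27)
4G: (26, 27) + (47, 25). λ = (25 - 27)/(47 - 26) ≡ 51/21 mod 53. 21⁻¹ ≡ 48 (mod 53), so λ ≡ 10.
  x = λ² - 26 - 47 = 100 - 73 ≡ 27; y = λ·(26 - 27) - 27 ≡ 16. → (27, 16)
5G: (27, 16) + (47, 25). λ = (25 - 16)/(47 - 27) ≡ 9/20 mod 53. 20⁻¹ ≡ 8 (mod 53) since 20·8 = 160 ≡ 1, so λ ≡ 19.
  x = λ² - 27 - 47 = 361 - 74 ≡ 22; y = λ·(27 - 22) - 16 ≡ 26. → (22, 26)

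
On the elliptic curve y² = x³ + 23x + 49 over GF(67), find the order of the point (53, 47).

4

2P: tangent at (53, 47): λ = (3·53² + 23)/(2·47) ≡ 8/27. 27⁻¹ ≡ 5 (mod 67) since 27·5 = 135 ≡ 1, so λ ≡ 8·5 ≡ 40.
  x = λ² - 53 - 53 = 1600 - 106 ≡ 20; y = λ·(53 - 20) - 47 ≡ 0. → (20, 0)
3P: (20, 0) + (53, 47). λ = (47 - 0)/(53 - 20) ≡ 47/33 mod 67. 33⁻¹ ≡ 65 (mod 67), so λ ≡ 40.
  x = λ² - 20 - 53 = 1600 - 73 ≡ 53; y = λ·(20 - 53) - 0 ≡ 20. → (53, 20)
4P: (53, 20) + (53, 47): same x and y₁ ≡ -y₂, so the sum is the point at infinity.
4P = the point at infinity, so the order is 4.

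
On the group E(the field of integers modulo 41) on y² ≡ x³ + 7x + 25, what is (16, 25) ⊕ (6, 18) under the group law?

(24, 35)

(16, 25) + (6, 18). λ = (18 - 25)/(6 - 16) ≡ 34/31 mod 41. 31⁻¹ ≡ 4 (mod 41), so λ ≡ 13.
  x = λ² - 16 - 6 = 169 - 22 ≡ 24; y = λ·(16 - 24) - 25 ≡ 35. → (24, 35)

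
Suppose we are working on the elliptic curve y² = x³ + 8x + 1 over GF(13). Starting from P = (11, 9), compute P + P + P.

(5, 7)

Repeated addition: build up to 3P.
2P: tangent at (11, 9): λ = (3·11² + 8)/(2·9) ≡ 7/5. 5⁻¹ ≡ 8 (mod 13), so λ ≡ 7·8 ≡ 4.
  x = λ² - 11 - 11 = 16 - 22 ≡ 7; y = λ·(11 - 7) - 9 ≡ 7. → (7, 7)
3P: (7, 7) + (11, 9). λ = (9 - 7)/(11 - 7) ≡ 2/4 mod 13. 4⁻¹ ≡ 10 (mod 13), so λ ≡ 7.
  x = λ² - 7 - 11 = 49 - 18 ≡ 5; y = λ·(7 - 5) - 7 ≡ 7. → (5, 7)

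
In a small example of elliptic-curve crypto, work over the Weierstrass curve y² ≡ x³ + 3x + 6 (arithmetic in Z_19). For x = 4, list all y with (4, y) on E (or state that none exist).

5, 14

x³ + 3x + 6 = 82 ≡ 6 (mod 19).
Square roots of 6 mod 19: 5 and 14 (since 5² = 25 ≡ 6).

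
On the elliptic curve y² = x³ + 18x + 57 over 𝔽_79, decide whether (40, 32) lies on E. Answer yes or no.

y² = 32² ≡ 76; x³ + 18x + 57 = 64777 ≡ 76 (mod 79). 76 = 76.

yes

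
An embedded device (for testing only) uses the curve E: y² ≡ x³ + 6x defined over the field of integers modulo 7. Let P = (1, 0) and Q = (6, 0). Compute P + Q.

(1, 0) + (6, 0). λ = (0 - 0)/(6 - 1) ≡ 0/5 mod 7. 5⁻¹ ≡ 3 (mod 7) since 5·3 = 15 ≡ 1, so λ ≡ 0.
  x = λ² - 1 - 6 = 0 - 7 ≡ 0; y = λ·(1 - 0) - 0 ≡ 0. → (0, 0)

(0, 0)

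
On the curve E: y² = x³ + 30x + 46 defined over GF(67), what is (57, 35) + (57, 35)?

(60, 37)

tangent at (57, 35): λ = (3·57² + 30)/(2·35) ≡ 62/3. 3⁻¹ ≡ 45 (mod 67) since 3·45 = 135 ≡ 1, so λ ≡ 62·45 ≡ 43.
  x = λ² - 57 - 57 = 1849 - 114 ≡ 60; y = λ·(57 - 60) - 35 ≡ 37. → (60, 37)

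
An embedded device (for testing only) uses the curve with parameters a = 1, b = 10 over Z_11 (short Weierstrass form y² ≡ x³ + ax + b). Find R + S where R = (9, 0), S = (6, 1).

(1, 1)

(9, 0) + (6, 1). λ = (1 - 0)/(6 - 9) ≡ 1/8 mod 11. 8⁻¹ ≡ 7 (mod 11) since 8·7 = 56 ≡ 1, so λ ≡ 7.
  x = λ² - 9 - 6 = 49 - 15 ≡ 1; y = λ·(9 - 1) - 0 ≡ 1. → (1, 1)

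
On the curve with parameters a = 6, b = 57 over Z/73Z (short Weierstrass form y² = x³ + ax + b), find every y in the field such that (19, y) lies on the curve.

none

x³ + 6x + 57 = 7030 ≡ 22 (mod 73).
22 is a non-residue mod 73; no y exists.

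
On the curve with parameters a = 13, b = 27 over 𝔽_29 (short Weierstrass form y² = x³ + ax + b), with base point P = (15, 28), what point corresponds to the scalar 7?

Double-and-add on 7 = (111)₂. Start with P = (15, 28) for the leading 1-bit.
double: tangent at (15, 28): λ = (3·15² + 13)/(2·28) ≡ 21/27. 27⁻¹ ≡ 14 (mod 29), so λ ≡ 21·14 ≡ 4.
  x = λ² - 15 - 15 = 16 - 30 ≡ 15; y = λ·(15 - 15) - 28 ≡ 1. → (15, 1)
add P: (15, 1) + (15, 28): same x and y₁ ≡ -y₂, so the sum is 𝒪.
double: 𝒪 + 𝒪 = 𝒪 (identity).
add P: 𝒪 + (15, 28) = (15, 28) (identity).

(15, 28)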